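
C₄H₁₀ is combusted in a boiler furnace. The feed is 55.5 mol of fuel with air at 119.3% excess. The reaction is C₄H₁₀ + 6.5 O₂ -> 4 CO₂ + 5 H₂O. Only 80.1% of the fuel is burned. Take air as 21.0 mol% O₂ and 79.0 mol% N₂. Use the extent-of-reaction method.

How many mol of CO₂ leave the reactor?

178 mol

Stoichiometric O₂ = 6.5 × 55.5 = 360.8 mol; O₂ fed = 360.8 × 2.193 = 791.1 mol.
N₂ fed = 791.1 × 79/21 = 2976 mol.
Fuel reacted = 0.801 × 55.5 → ξ = 44.46 mol.
Outlet (n = n₀ + ν ξ):
  C₄H₁₀: 55.5 − 1(44.46) = 11.04
  O₂: 791.1 − 6.5(44.46) = 502.2
  N₂: 2976 (inert)
  CO₂: 0 + 4(44.46) = 177.8
  H₂O: 0 + 5(44.46) = 222.3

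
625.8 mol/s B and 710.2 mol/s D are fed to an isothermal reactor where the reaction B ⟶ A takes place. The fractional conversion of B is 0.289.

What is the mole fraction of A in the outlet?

B reacted = 0.289 × 625.8 = 180.9 mol/s; ν_B = −1, so ξ = 180.9/1 = 180.9 mol/s.
Outlet amounts (n = n₀ + ν ξ):
  B: 625.8 − 1(180.9) = 444.9
  A: 0 + 1(180.9) = 180.9
  D: 710.2 (inert)
Total out = 1336 mol/s; y_A = 180.9 / 1336 = 0.1354.

0.135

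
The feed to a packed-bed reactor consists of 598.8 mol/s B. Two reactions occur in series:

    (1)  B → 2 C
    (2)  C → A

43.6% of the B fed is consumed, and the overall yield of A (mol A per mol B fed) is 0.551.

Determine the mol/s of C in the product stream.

Conversion of B: B consumed = 1ξ₁ = 0.436 × 598.8 → ξ₁ = 261.1 mol/s.
Yield of A: 1ξ₂ / 598.8 = 0.551 → ξ₂ = 329.9 mol/s.
Outlet amounts (n = n₀ + Σ ν·ξ):
  B: 598.8 − 1(261.1) = 337.7
  C: 0 + 2(261.1) − 1(329.9) = 192.2
  A: 0 + 1(329.9) = 329.9

192 mol/s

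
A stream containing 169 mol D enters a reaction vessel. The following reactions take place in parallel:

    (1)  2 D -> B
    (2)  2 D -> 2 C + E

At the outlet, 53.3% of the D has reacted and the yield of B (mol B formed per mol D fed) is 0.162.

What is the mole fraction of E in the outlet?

Yield of B: 1ξ₁ / 169 = 0.162 → ξ₁ = 27.38 mol.
Conversion of D: 2ξ₁ + 2ξ₂ = 0.533 × 169 = 90.08 → ξ₂ = 17.66 mol.
Outlet amounts (n = n₀ + Σ ν·ξ):
  D: 169 − 2(27.38) − 2(17.66) = 78.92
  B: 0 + 1(27.38) = 27.38
  C: 0 + 2(17.66) = 35.32
  E: 0 + 1(17.66) = 17.66
Total out = 159.3 mol; y_E = 17.66 / 159.3 = 0.1109.

0.111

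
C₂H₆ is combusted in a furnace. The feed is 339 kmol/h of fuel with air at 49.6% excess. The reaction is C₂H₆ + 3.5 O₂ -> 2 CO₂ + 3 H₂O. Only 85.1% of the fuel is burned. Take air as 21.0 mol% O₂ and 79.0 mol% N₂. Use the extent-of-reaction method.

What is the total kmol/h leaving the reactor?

Stoichiometric O₂ = 3.5 × 339 = 1186 kmol/h; O₂ fed = 1186 × 1.496 = 1775 kmol/h.
N₂ fed = 1775 × 79/21 = 6677 kmol/h.
Fuel reacted = 0.851 × 339 → ξ = 288.5 kmol/h.
Outlet (n = n₀ + ν ξ):
  C₂H₆: 339 − 1(288.5) = 50.51
  O₂: 1775 − 3.5(288.5) = 765.3
  N₂: 6677 (inert)
  CO₂: 0 + 2(288.5) = 577
  H₂O: 0 + 3(288.5) = 865.5
Total out = 50.51 + 765.3 + 6677 + 577 + 865.5 = 8936 kmol/h.

8940 kmol/h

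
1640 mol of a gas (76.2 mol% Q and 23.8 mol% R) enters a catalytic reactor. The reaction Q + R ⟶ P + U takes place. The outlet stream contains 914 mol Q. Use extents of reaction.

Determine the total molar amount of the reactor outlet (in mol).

For Q: n = n₀ − 1ξ → 914 = 1250 − 1ξ, giving ξ = 335.7 mol.
Outlet amounts (n = n₀ + ν ξ):
  Q: 1250 − 1(335.7) = 914
  R: 390.3 − 1(335.7) = 54.64
  P: 0 + 1(335.7) = 335.7
  U: 0 + 1(335.7) = 335.7
Total out = 914 + 54.64 + 335.7 + 335.7 = 1640 mol.

1640 mol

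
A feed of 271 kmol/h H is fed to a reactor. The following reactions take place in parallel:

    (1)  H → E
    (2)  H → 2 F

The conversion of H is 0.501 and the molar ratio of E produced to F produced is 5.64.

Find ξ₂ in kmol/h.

Conversion of H: H consumed = 0.501 × 271 = 135.8 kmol/h = 1ξ₁ + 1ξ₂.
Selectivity: 1ξ₁ / (2ξ₂) = 5.64 → ξ₁ = 11.28 ξ₂.
Substitute: (1·11.28 + 1) ξ₂ = 135.8 → ξ₂ = 11.06 kmol/h, ξ₁ = 124.7 kmol/h.
Outlet amounts (n = n₀ + Σ ν·ξ):
  H: 271 − 1(124.7) − 1(11.06) = 135.2
  E: 0 + 1(124.7) = 124.7
  F: 0 + 2(11.06) = 22.11

ξ₂ = 11.1 kmol/h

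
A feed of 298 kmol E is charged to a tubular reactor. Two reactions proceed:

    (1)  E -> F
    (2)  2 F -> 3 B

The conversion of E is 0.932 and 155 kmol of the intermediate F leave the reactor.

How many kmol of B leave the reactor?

184 kmol

Conversion of E: E consumed = 1ξ₁ = 0.932 × 298 → ξ₁ = 277.7 kmol.
F balance: n_F = 0 + 1ξ₁ − 2ξ₂ = 155 → ξ₂ = (1·277.7 − 155)/2 = 61.37 kmol.
Outlet amounts (n = n₀ + Σ ν·ξ):
  E: 298 − 1(277.7) = 20.26
  F: 0 + 1(277.7) − 2(61.37) = 155
  B: 0 + 3(61.37) = 184.1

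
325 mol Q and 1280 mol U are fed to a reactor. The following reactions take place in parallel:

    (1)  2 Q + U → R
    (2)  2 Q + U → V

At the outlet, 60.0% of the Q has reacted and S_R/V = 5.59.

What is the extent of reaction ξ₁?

Conversion of Q: Q consumed = 0.6 × 325 = 195 mol = 2ξ₁ + 2ξ₂.
Selectivity: 1ξ₁ / (1ξ₂) = 5.59 → ξ₁ = 5.59 ξ₂.
Substitute: (2·5.59 + 2) ξ₂ = 195 → ξ₂ = 14.8 mol, ξ₁ = 82.7 mol.
Outlet amounts (n = n₀ + Σ ν·ξ):
  Q: 325 − 2(82.7) − 2(14.8) = 130
  U: 1280 − 1(82.7) − 1(14.8) = 1182
  R: 0 + 1(82.7) = 82.7
  V: 0 + 1(14.8) = 14.8

ξ₁ = 82.7 mol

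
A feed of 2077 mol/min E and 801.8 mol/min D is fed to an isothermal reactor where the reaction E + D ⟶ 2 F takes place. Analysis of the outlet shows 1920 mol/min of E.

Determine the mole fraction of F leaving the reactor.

0.109

For E: n = n₀ − 1ξ → 1920 = 2077 − 1ξ, giving ξ = 157 mol/min.
Outlet amounts (n = n₀ + ν ξ):
  E: 2077 − 1(157) = 1920
  D: 801.8 − 1(157) = 644.8
  F: 0 + 2(157) = 314
Total out = 2879 mol/min; y_F = 314 / 2879 = 0.1091.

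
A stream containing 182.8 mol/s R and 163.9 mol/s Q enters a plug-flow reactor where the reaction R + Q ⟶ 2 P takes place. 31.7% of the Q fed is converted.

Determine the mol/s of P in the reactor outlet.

104 mol/s

Q reacted = 0.317 × 163.9 = 51.96 mol/s; ν_Q = −1, so ξ = 51.96/1 = 51.96 mol/s.
Outlet amounts (n = n₀ + ν ξ):
  R: 182.8 − 1(51.96) = 130.8
  Q: 163.9 − 1(51.96) = 111.9
  P: 0 + 2(51.96) = 103.9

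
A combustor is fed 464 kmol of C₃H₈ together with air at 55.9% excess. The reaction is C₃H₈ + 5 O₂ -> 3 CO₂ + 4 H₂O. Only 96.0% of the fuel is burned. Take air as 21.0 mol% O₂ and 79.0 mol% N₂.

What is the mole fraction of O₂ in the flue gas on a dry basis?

0.085

Stoichiometric O₂ = 5 × 464 = 2320 kmol; O₂ fed = 2320 × 1.559 = 3617 kmol.
N₂ fed = 3617 × 79/21 = 13610 kmol.
Fuel reacted = 0.96 × 464 → ξ = 445.4 kmol.
Outlet (n = n₀ + ν ξ):
  C₃H₈: 464 − 1(445.4) = 18.56
  O₂: 3617 − 5(445.4) = 1390
  N₂: 13610 (inert)
  CO₂: 0 + 3(445.4) = 1336
  H₂O: 0 + 4(445.4) = 1782
Dry total = 16350 kmol; y_O₂ (dry) = 1390 / 16350 = 0.08499.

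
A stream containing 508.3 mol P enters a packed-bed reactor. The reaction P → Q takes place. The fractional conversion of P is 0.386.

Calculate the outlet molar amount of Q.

P reacted = 0.386 × 508.3 = 196.2 mol; ν_P = −1, so ξ = 196.2/1 = 196.2 mol.
Outlet amounts (n = n₀ + ν ξ):
  P: 508.3 − 1(196.2) = 312.1
  Q: 0 + 1(196.2) = 196.2

196 mol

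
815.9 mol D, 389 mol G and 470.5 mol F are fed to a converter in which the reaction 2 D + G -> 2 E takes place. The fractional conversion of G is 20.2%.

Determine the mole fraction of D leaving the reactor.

G reacted = 0.202 × 389 = 78.58 mol; ν_G = −1, so ξ = 78.58/1 = 78.58 mol.
Outlet amounts (n = n₀ + ν ξ):
  D: 815.9 − 2(78.58) = 658.7
  G: 389 − 1(78.58) = 310.4
  E: 0 + 2(78.58) = 157.2
  F: 470.5 (inert)
Total out = 1597 mol; y_D = 658.7 / 1597 = 0.4125.

0.413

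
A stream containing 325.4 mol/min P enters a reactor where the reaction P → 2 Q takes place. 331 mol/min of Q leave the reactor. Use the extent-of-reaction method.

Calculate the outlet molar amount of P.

For Q: n = n₀ + 2ξ → 331 = 0 + 2ξ, giving ξ = 165.5 mol/min.
Outlet amounts (n = n₀ + ν ξ):
  P: 325.4 − 1(165.5) = 159.9
  Q: 0 + 2(165.5) = 331

160 mol/min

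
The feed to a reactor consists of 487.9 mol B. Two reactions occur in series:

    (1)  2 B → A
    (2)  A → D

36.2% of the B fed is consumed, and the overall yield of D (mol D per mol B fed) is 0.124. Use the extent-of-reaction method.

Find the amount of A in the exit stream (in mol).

Conversion of B: B consumed = 2ξ₁ = 0.362 × 487.9 → ξ₁ = 88.31 mol.
Yield of D: 1ξ₂ / 487.9 = 0.124 → ξ₂ = 60.5 mol.
Outlet amounts (n = n₀ + Σ ν·ξ):
  B: 487.9 − 2(88.31) = 311.3
  A: 0 + 1(88.31) − 1(60.5) = 27.81
  D: 0 + 1(60.5) = 60.5

27.8 mol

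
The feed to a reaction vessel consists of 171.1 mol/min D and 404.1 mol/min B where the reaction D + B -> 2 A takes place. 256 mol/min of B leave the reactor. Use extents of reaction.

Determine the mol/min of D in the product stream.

For B: n = n₀ − 1ξ → 256 = 404.1 − 1ξ, giving ξ = 148.1 mol/min.
Outlet amounts (n = n₀ + ν ξ):
  D: 171.1 − 1(148.1) = 23
  B: 404.1 − 1(148.1) = 256
  A: 0 + 2(148.1) = 296.2

23 mol/min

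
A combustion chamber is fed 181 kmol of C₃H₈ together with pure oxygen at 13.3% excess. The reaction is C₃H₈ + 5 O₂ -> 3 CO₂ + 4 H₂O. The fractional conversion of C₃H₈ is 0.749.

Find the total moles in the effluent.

1340 kmol

Stoichiometric O₂ = 5 × 181 = 905 kmol; O₂ fed = 905 × 1.133 = 1025 kmol.
Fuel reacted = 0.749 × 181 → ξ = 135.6 kmol.
Outlet (n = n₀ + ν ξ):
  C₃H₈: 181 − 1(135.6) = 45.43
  O₂: 1025 − 5(135.6) = 347.5
  CO₂: 0 + 3(135.6) = 406.7
  H₂O: 0 + 4(135.6) = 542.3
Total out = 45.43 + 347.5 + 406.7 + 542.3 = 1342 kmol.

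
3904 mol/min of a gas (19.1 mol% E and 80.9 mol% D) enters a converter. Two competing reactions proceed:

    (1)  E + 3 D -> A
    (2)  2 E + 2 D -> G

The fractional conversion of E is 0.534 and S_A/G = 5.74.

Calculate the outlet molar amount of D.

2170 mol/min

Conversion of E: E consumed = 0.534 × 745.7 = 398.2 mol/min = 1ξ₁ + 2ξ₂.
Selectivity: 1ξ₁ / (1ξ₂) = 5.74 → ξ₁ = 5.74 ξ₂.
Substitute: (1·5.74 + 2) ξ₂ = 398.2 → ξ₂ = 51.45 mol/min, ξ₁ = 295.3 mol/min.
Outlet amounts (n = n₀ + Σ ν·ξ):
  E: 745.7 − 1(295.3) − 2(51.45) = 347.5
  D: 3158 − 3(295.3) − 2(51.45) = 2170
  A: 0 + 1(295.3) = 295.3
  G: 0 + 1(51.45) = 51.45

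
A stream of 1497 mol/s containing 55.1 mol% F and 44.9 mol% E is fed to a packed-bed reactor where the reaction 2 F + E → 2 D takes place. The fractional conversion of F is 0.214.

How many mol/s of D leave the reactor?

F reacted = 0.214 × 824.8 = 176.5 mol/s; ν_F = −2, so ξ = 176.5/2 = 88.26 mol/s.
Outlet amounts (n = n₀ + ν ξ):
  F: 824.8 − 2(88.26) = 648.3
  E: 672.2 − 1(88.26) = 583.9
  D: 0 + 2(88.26) = 176.5

177 mol/s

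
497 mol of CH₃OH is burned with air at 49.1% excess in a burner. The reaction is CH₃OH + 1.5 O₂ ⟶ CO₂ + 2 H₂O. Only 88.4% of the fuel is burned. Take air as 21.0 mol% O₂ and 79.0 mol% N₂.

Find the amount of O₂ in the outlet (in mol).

Stoichiometric O₂ = 1.5 × 497 = 745.5 mol; O₂ fed = 745.5 × 1.491 = 1112 mol.
N₂ fed = 1112 × 79/21 = 4182 mol.
Fuel reacted = 0.884 × 497 → ξ = 439.3 mol.
Outlet (n = n₀ + ν ξ):
  CH₃OH: 497 − 1(439.3) = 57.65
  O₂: 1112 − 1.5(439.3) = 452.5
  N₂: 4182 (inert)
  CO₂: 0 + 1(439.3) = 439.3
  H₂O: 0 + 2(439.3) = 878.7

453 mol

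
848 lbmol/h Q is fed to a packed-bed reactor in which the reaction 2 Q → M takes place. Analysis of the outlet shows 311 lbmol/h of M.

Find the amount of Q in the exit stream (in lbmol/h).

226 lbmol/h

For M: n = n₀ + 1ξ → 311 = 0 + 1ξ, giving ξ = 311 lbmol/h.
Outlet amounts (n = n₀ + ν ξ):
  Q: 848 − 2(311) = 226
  M: 0 + 1(311) = 311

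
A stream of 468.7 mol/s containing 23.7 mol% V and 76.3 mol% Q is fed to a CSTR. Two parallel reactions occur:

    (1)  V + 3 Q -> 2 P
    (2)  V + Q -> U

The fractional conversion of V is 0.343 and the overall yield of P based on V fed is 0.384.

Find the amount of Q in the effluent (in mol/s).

Yield of P: 2ξ₁ / 111.1 = 0.384 → ξ₁ = 21.33 mol/s.
Conversion of V: 1ξ₁ + 1ξ₂ = 0.343 × 111.1 = 38.1 → ξ₂ = 16.77 mol/s.
Outlet amounts (n = n₀ + Σ ν·ξ):
  V: 111.1 − 1(21.33) − 1(16.77) = 72.98
  Q: 357.6 − 3(21.33) − 1(16.77) = 276.9
  P: 0 + 2(21.33) = 42.66
  U: 0 + 1(16.77) = 16.77

277 mol/s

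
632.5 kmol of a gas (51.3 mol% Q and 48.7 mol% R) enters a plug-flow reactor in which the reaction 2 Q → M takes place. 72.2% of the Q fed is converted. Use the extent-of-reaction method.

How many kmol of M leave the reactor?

Q reacted = 0.722 × 324.5 = 234.3 kmol; ν_Q = −2, so ξ = 234.3/2 = 117.1 kmol.
Outlet amounts (n = n₀ + ν ξ):
  Q: 324.5 − 2(117.1) = 90.2
  M: 0 + 1(117.1) = 117.1
  R: 308 (inert)

117 kmol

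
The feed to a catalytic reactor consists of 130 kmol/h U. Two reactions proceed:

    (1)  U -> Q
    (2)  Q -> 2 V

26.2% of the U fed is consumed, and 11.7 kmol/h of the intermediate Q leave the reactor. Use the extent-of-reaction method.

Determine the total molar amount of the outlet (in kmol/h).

Conversion of U: U consumed = 1ξ₁ = 0.262 × 130 → ξ₁ = 34.06 kmol/h.
Q balance: n_Q = 0 + 1ξ₁ − 1ξ₂ = 11.7 → ξ₂ = (1·34.06 − 11.7)/1 = 22.36 kmol/h.
Outlet amounts (n = n₀ + Σ ν·ξ):
  U: 130 − 1(34.06) = 95.94
  Q: 0 + 1(34.06) − 1(22.36) = 11.7
  V: 0 + 2(22.36) = 44.72
Total out = 95.94 + 11.7 + 44.72 = 152.4 kmol/h.

152 kmol/h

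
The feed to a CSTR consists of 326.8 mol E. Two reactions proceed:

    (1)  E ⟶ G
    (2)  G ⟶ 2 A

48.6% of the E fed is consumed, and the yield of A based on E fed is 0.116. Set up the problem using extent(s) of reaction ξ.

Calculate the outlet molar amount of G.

140 mol

Conversion of E: E consumed = 1ξ₁ = 0.486 × 326.8 → ξ₁ = 158.8 mol.
Yield of A: 2ξ₂ / 326.8 = 0.116 → ξ₂ = 18.95 mol.
Outlet amounts (n = n₀ + Σ ν·ξ):
  E: 326.8 − 1(158.8) = 168
  G: 0 + 1(158.8) − 1(18.95) = 139.9
  A: 0 + 2(18.95) = 37.91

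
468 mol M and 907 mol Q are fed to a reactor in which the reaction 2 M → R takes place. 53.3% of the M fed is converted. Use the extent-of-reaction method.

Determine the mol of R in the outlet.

125 mol

M reacted = 0.533 × 468 = 249.4 mol; ν_M = −2, so ξ = 249.4/2 = 124.7 mol.
Outlet amounts (n = n₀ + ν ξ):
  M: 468 − 2(124.7) = 218.6
  R: 0 + 1(124.7) = 124.7
  Q: 907 (inert)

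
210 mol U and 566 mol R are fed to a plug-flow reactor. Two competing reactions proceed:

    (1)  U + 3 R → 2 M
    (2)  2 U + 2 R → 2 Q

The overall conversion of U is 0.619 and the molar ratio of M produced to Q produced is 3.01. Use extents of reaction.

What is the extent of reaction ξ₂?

Conversion of U: U consumed = 0.619 × 210 = 130 mol = 1ξ₁ + 2ξ₂.
Selectivity: 2ξ₁ / (2ξ₂) = 3.01 → ξ₁ = 3.01 ξ₂.
Substitute: (1·3.01 + 2) ξ₂ = 130 → ξ₂ = 25.95 mol, ξ₁ = 78.1 mol.
Outlet amounts (n = n₀ + Σ ν·ξ):
  U: 210 − 1(78.1) − 2(25.95) = 80.01
  R: 566 − 3(78.1) − 2(25.95) = 279.8
  M: 0 + 2(78.1) = 156.2
  Q: 0 + 2(25.95) = 51.89

ξ₂ = 25.9 mol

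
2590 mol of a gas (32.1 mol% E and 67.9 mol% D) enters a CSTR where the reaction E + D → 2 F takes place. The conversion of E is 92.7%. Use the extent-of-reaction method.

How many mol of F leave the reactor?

1540 mol

E reacted = 0.927 × 831.4 = 770.7 mol; ν_E = −1, so ξ = 770.7/1 = 770.7 mol.
Outlet amounts (n = n₀ + ν ξ):
  E: 831.4 − 1(770.7) = 60.69
  D: 1759 − 1(770.7) = 987.9
  F: 0 + 2(770.7) = 1541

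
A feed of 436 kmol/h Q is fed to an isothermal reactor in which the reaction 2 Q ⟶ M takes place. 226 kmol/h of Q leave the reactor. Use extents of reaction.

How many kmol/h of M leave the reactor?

For Q: n = n₀ − 2ξ → 226 = 436 − 2ξ, giving ξ = 105 kmol/h.
Outlet amounts (n = n₀ + ν ξ):
  Q: 436 − 2(105) = 226
  M: 0 + 1(105) = 105

105 kmol/h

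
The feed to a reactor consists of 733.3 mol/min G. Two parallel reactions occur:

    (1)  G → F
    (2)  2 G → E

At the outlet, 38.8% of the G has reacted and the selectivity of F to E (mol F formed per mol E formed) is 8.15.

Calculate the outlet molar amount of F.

228 mol/min

Conversion of G: G consumed = 0.388 × 733.3 = 284.5 mol/min = 1ξ₁ + 2ξ₂.
Selectivity: 1ξ₁ / (1ξ₂) = 8.15 → ξ₁ = 8.15 ξ₂.
Substitute: (1·8.15 + 2) ξ₂ = 284.5 → ξ₂ = 28.03 mol/min, ξ₁ = 228.5 mol/min.
Outlet amounts (n = n₀ + Σ ν·ξ):
  G: 733.3 − 1(228.5) − 2(28.03) = 448.8
  F: 0 + 1(228.5) = 228.5
  E: 0 + 1(28.03) = 28.03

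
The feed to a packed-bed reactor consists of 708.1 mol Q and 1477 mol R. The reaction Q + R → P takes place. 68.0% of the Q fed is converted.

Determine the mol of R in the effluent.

995 mol

Q reacted = 0.68 × 708.1 = 481.5 mol; ν_Q = −1, so ξ = 481.5/1 = 481.5 mol.
Outlet amounts (n = n₀ + ν ξ):
  Q: 708.1 − 1(481.5) = 226.6
  R: 1477 − 1(481.5) = 995.5
  P: 0 + 1(481.5) = 481.5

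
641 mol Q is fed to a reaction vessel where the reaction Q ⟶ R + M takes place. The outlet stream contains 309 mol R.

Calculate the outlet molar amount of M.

For R: n = n₀ + 1ξ → 309 = 0 + 1ξ, giving ξ = 309 mol.
Outlet amounts (n = n₀ + ν ξ):
  Q: 641 − 1(309) = 332
  R: 0 + 1(309) = 309
  M: 0 + 1(309) = 309

309 mol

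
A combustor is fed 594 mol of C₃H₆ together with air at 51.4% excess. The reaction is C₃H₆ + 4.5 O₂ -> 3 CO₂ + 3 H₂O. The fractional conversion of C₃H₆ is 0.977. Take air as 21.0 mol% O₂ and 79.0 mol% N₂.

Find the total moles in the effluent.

20200 mol

Stoichiometric O₂ = 4.5 × 594 = 2673 mol; O₂ fed = 2673 × 1.514 = 4047 mol.
N₂ fed = 4047 × 79/21 = 15220 mol.
Fuel reacted = 0.977 × 594 → ξ = 580.3 mol.
Outlet (n = n₀ + ν ξ):
  C₃H₆: 594 − 1(580.3) = 13.66
  O₂: 4047 − 4.5(580.3) = 1435
  N₂: 15220 (inert)
  CO₂: 0 + 3(580.3) = 1741
  H₂O: 0 + 3(580.3) = 1741
Total out = 13.66 + 1435 + 15220 + 1741 + 1741 = 20160 mol.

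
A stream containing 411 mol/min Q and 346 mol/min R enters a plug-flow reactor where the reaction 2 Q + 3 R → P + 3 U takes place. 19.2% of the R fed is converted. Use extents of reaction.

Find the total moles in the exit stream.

R reacted = 0.192 × 346 = 66.43 mol/min; ν_R = −3, so ξ = 66.43/3 = 22.14 mol/min.
Outlet amounts (n = n₀ + ν ξ):
  Q: 411 − 2(22.14) = 366.7
  R: 346 − 3(22.14) = 279.6
  P: 0 + 1(22.14) = 22.14
  U: 0 + 3(22.14) = 66.43
Total out = 366.7 + 279.6 + 22.14 + 66.43 = 734.9 mol/min.

735 mol/min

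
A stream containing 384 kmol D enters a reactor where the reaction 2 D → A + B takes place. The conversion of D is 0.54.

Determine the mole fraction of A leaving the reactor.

0.27

D reacted = 0.54 × 384 = 207.4 kmol; ν_D = −2, so ξ = 207.4/2 = 103.7 kmol.
Outlet amounts (n = n₀ + ν ξ):
  D: 384 − 2(103.7) = 176.6
  A: 0 + 1(103.7) = 103.7
  B: 0 + 1(103.7) = 103.7
Total out = 384 kmol; y_A = 103.7 / 384 = 0.27.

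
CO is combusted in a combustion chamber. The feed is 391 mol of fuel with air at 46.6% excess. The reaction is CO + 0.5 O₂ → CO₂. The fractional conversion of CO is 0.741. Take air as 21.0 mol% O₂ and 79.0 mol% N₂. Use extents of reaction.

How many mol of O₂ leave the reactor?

Stoichiometric O₂ = 0.5 × 391 = 195.5 mol; O₂ fed = 195.5 × 1.466 = 286.6 mol.
N₂ fed = 286.6 × 79/21 = 1078 mol.
Fuel reacted = 0.741 × 391 → ξ = 289.7 mol.
Outlet (n = n₀ + ν ξ):
  CO: 391 − 1(289.7) = 101.3
  O₂: 286.6 − 0.5(289.7) = 141.7
  N₂: 1078 (inert)
  CO₂: 0 + 1(289.7) = 289.7

142 mol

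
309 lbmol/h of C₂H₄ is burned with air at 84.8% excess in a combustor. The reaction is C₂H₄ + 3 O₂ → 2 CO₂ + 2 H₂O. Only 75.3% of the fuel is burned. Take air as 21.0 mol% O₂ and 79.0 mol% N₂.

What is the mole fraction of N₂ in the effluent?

0.761

Stoichiometric O₂ = 3 × 309 = 927 lbmol/h; O₂ fed = 927 × 1.848 = 1713 lbmol/h.
N₂ fed = 1713 × 79/21 = 6445 lbmol/h.
Fuel reacted = 0.753 × 309 → ξ = 232.7 lbmol/h.
Outlet (n = n₀ + ν ξ):
  C₂H₄: 309 − 1(232.7) = 76.32
  O₂: 1713 − 3(232.7) = 1015
  N₂: 6445 (inert)
  CO₂: 0 + 2(232.7) = 465.4
  H₂O: 0 + 2(232.7) = 465.4
Total out = 8467 lbmol/h; y_N₂ = 6445 / 8467 = 0.7612.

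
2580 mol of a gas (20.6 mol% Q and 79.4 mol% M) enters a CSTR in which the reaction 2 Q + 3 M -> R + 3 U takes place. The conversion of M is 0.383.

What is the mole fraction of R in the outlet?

M reacted = 0.383 × 2049 = 784.6 mol; ν_M = −3, so ξ = 784.6/3 = 261.5 mol.
Outlet amounts (n = n₀ + ν ξ):
  Q: 531.5 − 2(261.5) = 8.425
  M: 2049 − 3(261.5) = 1264
  R: 0 + 1(261.5) = 261.5
  U: 0 + 3(261.5) = 784.6
Total out = 2318 mol; y_R = 261.5 / 2318 = 0.1128.

0.113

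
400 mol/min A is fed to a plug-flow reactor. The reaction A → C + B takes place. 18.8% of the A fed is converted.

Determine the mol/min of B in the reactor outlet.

A reacted = 0.188 × 400 = 75.2 mol/min; ν_A = −1, so ξ = 75.2/1 = 75.2 mol/min.
Outlet amounts (n = n₀ + ν ξ):
  A: 400 − 1(75.2) = 324.8
  C: 0 + 1(75.2) = 75.2
  B: 0 + 1(75.2) = 75.2

75.2 mol/min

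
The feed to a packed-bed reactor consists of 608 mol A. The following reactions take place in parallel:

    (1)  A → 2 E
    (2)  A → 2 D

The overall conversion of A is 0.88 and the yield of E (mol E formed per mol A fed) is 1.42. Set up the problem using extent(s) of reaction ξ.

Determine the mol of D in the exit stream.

207 mol

Yield of E: 2ξ₁ / 608 = 1.42 → ξ₁ = 431.7 mol.
Conversion of A: 1ξ₁ + 1ξ₂ = 0.88 × 608 = 535 → ξ₂ = 103.4 mol.
Outlet amounts (n = n₀ + Σ ν·ξ):
  A: 608 − 1(431.7) − 1(103.4) = 72.96
  E: 0 + 2(431.7) = 863.4
  D: 0 + 2(103.4) = 206.7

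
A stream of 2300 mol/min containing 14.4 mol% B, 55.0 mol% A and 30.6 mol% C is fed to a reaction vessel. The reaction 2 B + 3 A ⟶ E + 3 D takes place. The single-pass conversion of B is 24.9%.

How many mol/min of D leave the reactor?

B reacted = 0.249 × 331.2 = 82.47 mol/min; ν_B = −2, so ξ = 82.47/2 = 41.23 mol/min.
Outlet amounts (n = n₀ + ν ξ):
  B: 331.2 − 2(41.23) = 248.7
  A: 1265 − 3(41.23) = 1141
  E: 0 + 1(41.23) = 41.23
  D: 0 + 3(41.23) = 123.7
  C: 703.8 (inert)

124 mol/min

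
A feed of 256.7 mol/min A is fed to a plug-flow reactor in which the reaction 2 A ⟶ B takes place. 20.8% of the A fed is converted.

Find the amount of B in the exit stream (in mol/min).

26.7 mol/min

A reacted = 0.208 × 256.7 = 53.39 mol/min; ν_A = −2, so ξ = 53.39/2 = 26.7 mol/min.
Outlet amounts (n = n₀ + ν ξ):
  A: 256.7 − 2(26.7) = 203.3
  B: 0 + 1(26.7) = 26.7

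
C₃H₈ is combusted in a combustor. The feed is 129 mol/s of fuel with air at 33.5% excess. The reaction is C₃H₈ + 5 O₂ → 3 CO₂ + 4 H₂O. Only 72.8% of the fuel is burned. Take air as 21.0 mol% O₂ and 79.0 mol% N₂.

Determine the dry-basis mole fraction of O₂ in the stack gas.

0.0992

Stoichiometric O₂ = 5 × 129 = 645 mol/s; O₂ fed = 645 × 1.335 = 861.1 mol/s.
N₂ fed = 861.1 × 79/21 = 3239 mol/s.
Fuel reacted = 0.728 × 129 → ξ = 93.91 mol/s.
Outlet (n = n₀ + ν ξ):
  C₃H₈: 129 − 1(93.91) = 35.09
  O₂: 861.1 − 5(93.91) = 391.5
  N₂: 3239 (inert)
  CO₂: 0 + 3(93.91) = 281.7
  H₂O: 0 + 4(93.91) = 375.6
Dry total = 3948 mol/s; y_O₂ (dry) = 391.5 / 3948 = 0.09918.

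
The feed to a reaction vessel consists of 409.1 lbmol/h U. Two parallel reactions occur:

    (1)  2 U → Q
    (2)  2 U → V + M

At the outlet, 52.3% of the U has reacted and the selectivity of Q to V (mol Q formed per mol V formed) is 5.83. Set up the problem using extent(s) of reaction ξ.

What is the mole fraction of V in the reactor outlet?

Conversion of U: U consumed = 0.523 × 409.1 = 214 lbmol/h = 2ξ₁ + 2ξ₂.
Selectivity: 1ξ₁ / (1ξ₂) = 5.83 → ξ₁ = 5.83 ξ₂.
Substitute: (2·5.83 + 2) ξ₂ = 214 → ξ₂ = 15.66 lbmol/h, ξ₁ = 91.32 lbmol/h.
Outlet amounts (n = n₀ + Σ ν·ξ):
  U: 409.1 − 2(91.32) − 2(15.66) = 195.1
  Q: 0 + 1(91.32) = 91.32
  V: 0 + 1(15.66) = 15.66
  M: 0 + 1(15.66) = 15.66
Total out = 317.8 lbmol/h; y_V = 15.66 / 317.8 = 0.04929.

0.0493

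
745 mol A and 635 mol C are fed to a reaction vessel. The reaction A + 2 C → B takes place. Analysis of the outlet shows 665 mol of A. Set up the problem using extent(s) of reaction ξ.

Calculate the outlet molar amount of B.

80 mol

For A: n = n₀ − 1ξ → 665 = 745 − 1ξ, giving ξ = 80 mol.
Outlet amounts (n = n₀ + ν ξ):
  A: 745 − 1(80) = 665
  C: 635 − 2(80) = 475
  B: 0 + 1(80) = 80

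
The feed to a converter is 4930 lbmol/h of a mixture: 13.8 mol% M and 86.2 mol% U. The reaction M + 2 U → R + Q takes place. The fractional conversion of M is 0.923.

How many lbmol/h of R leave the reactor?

628 lbmol/h

M reacted = 0.923 × 680.3 = 628 lbmol/h; ν_M = −1, so ξ = 628/1 = 628 lbmol/h.
Outlet amounts (n = n₀ + ν ξ):
  M: 680.3 − 1(628) = 52.39
  U: 4250 − 2(628) = 2994
  R: 0 + 1(628) = 628
  Q: 0 + 1(628) = 628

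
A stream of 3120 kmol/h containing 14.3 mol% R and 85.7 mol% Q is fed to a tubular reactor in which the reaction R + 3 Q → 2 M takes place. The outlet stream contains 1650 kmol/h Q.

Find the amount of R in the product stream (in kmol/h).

105 kmol/h

For Q: n = n₀ − 3ξ → 1650 = 2674 − 3ξ, giving ξ = 341.3 kmol/h.
Outlet amounts (n = n₀ + ν ξ):
  R: 446.2 − 1(341.3) = 104.9
  Q: 2674 − 3(341.3) = 1650
  M: 0 + 2(341.3) = 682.6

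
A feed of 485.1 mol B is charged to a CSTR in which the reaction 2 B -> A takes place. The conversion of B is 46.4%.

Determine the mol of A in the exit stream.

B reacted = 0.464 × 485.1 = 225.1 mol; ν_B = −2, so ξ = 225.1/2 = 112.5 mol.
Outlet amounts (n = n₀ + ν ξ):
  B: 485.1 − 2(112.5) = 260
  A: 0 + 1(112.5) = 112.5

113 mol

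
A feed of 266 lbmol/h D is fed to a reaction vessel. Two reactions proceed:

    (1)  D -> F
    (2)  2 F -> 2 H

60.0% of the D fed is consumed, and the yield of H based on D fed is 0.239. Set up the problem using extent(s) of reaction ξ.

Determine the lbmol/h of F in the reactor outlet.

96 lbmol/h

Conversion of D: D consumed = 1ξ₁ = 0.6 × 266 → ξ₁ = 159.6 lbmol/h.
Yield of H: 2ξ₂ / 266 = 0.239 → ξ₂ = 31.79 lbmol/h.
Outlet amounts (n = n₀ + Σ ν·ξ):
  D: 266 − 1(159.6) = 106.4
  F: 0 + 1(159.6) − 2(31.79) = 96.03
  H: 0 + 2(31.79) = 63.57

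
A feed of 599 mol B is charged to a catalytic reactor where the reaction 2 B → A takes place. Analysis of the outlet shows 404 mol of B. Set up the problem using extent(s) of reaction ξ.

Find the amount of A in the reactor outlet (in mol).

For B: n = n₀ − 2ξ → 404 = 599 − 2ξ, giving ξ = 97.5 mol.
Outlet amounts (n = n₀ + ν ξ):
  B: 599 − 2(97.5) = 404
  A: 0 + 1(97.5) = 97.5

97.5 mol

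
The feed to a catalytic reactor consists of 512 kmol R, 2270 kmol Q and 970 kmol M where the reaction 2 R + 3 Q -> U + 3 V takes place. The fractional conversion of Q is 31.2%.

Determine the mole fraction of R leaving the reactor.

0.0113

Q reacted = 0.312 × 2270 = 708.2 kmol; ν_Q = −3, so ξ = 708.2/3 = 236.1 kmol.
Outlet amounts (n = n₀ + ν ξ):
  R: 512 − 2(236.1) = 39.84
  Q: 2270 − 3(236.1) = 1562
  U: 0 + 1(236.1) = 236.1
  V: 0 + 3(236.1) = 708.2
  M: 970 (inert)
Total out = 3516 kmol; y_R = 39.84 / 3516 = 0.01133.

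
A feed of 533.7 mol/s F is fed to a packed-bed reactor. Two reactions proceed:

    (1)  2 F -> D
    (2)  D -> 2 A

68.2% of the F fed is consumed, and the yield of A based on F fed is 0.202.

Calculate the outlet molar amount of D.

Conversion of F: F consumed = 2ξ₁ = 0.682 × 533.7 → ξ₁ = 182 mol/s.
Yield of A: 2ξ₂ / 533.7 = 0.202 → ξ₂ = 53.9 mol/s.
Outlet amounts (n = n₀ + Σ ν·ξ):
  F: 533.7 − 2(182) = 169.7
  D: 0 + 1(182) − 1(53.9) = 128.1
  A: 0 + 2(53.9) = 107.8

128 mol/s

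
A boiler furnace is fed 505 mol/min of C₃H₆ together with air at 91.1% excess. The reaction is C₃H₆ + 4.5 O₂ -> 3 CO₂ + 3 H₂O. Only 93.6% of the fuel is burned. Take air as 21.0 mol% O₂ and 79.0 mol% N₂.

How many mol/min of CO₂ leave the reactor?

Stoichiometric O₂ = 4.5 × 505 = 2272 mol/min; O₂ fed = 2272 × 1.911 = 4343 mol/min.
N₂ fed = 4343 × 79/21 = 16340 mol/min.
Fuel reacted = 0.936 × 505 → ξ = 472.7 mol/min.
Outlet (n = n₀ + ν ξ):
  C₃H₆: 505 − 1(472.7) = 32.32
  O₂: 4343 − 4.5(472.7) = 2216
  N₂: 16340 (inert)
  CO₂: 0 + 3(472.7) = 1418
  H₂O: 0 + 3(472.7) = 1418

1420 mol/min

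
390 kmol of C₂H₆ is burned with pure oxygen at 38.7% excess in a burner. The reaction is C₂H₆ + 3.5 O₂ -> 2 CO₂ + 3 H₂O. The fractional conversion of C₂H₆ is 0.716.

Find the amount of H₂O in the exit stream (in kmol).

Stoichiometric O₂ = 3.5 × 390 = 1365 kmol; O₂ fed = 1365 × 1.387 = 1893 kmol.
Fuel reacted = 0.716 × 390 → ξ = 279.2 kmol.
Outlet (n = n₀ + ν ξ):
  C₂H₆: 390 − 1(279.2) = 110.8
  O₂: 1893 − 3.5(279.2) = 915.9
  CO₂: 0 + 2(279.2) = 558.5
  H₂O: 0 + 3(279.2) = 837.7

838 kmol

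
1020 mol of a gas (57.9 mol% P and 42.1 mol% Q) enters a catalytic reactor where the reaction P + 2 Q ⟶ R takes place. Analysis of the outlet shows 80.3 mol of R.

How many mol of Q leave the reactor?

269 mol

For R: n = n₀ + 1ξ → 80.3 = 0 + 1ξ, giving ξ = 80.3 mol.
Outlet amounts (n = n₀ + ν ξ):
  P: 590.6 − 1(80.3) = 510.3
  Q: 429.4 − 2(80.3) = 268.8
  R: 0 + 1(80.3) = 80.3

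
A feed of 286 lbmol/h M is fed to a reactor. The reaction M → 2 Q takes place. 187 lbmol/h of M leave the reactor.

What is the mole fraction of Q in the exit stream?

0.514

For M: n = n₀ − 1ξ → 187 = 286 − 1ξ, giving ξ = 99 lbmol/h.
Outlet amounts (n = n₀ + ν ξ):
  M: 286 − 1(99) = 187
  Q: 0 + 2(99) = 198
Total out = 385 lbmol/h; y_Q = 198 / 385 = 0.5143.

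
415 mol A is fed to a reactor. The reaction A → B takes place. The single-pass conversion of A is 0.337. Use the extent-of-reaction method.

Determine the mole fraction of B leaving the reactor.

A reacted = 0.337 × 415 = 139.9 mol; ν_A = −1, so ξ = 139.9/1 = 139.9 mol.
Outlet amounts (n = n₀ + ν ξ):
  A: 415 − 1(139.9) = 275.1
  B: 0 + 1(139.9) = 139.9
Total out = 415 mol; y_B = 139.9 / 415 = 0.337.

0.337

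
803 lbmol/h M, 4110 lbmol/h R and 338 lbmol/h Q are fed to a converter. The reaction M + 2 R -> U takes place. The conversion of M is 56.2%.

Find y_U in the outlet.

0.104

M reacted = 0.562 × 803 = 451.3 lbmol/h; ν_M = −1, so ξ = 451.3/1 = 451.3 lbmol/h.
Outlet amounts (n = n₀ + ν ξ):
  M: 803 − 1(451.3) = 351.7
  R: 4110 − 2(451.3) = 3207
  U: 0 + 1(451.3) = 451.3
  Q: 338 (inert)
Total out = 4348 lbmol/h; y_U = 451.3 / 4348 = 0.1038.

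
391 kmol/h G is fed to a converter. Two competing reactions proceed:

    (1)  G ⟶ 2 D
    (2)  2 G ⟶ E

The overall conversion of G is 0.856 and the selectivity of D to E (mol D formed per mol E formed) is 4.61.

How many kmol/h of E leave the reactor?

Conversion of G: G consumed = 0.856 × 391 = 334.7 kmol/h = 1ξ₁ + 2ξ₂.
Selectivity: 2ξ₁ / (1ξ₂) = 4.61 → ξ₁ = 2.305 ξ₂.
Substitute: (1·2.305 + 2) ξ₂ = 334.7 → ξ₂ = 77.75 kmol/h, ξ₁ = 179.2 kmol/h.
Outlet amounts (n = n₀ + Σ ν·ξ):
  G: 391 − 1(179.2) − 2(77.75) = 56.3
  D: 0 + 2(179.2) = 358.4
  E: 0 + 1(77.75) = 77.75

77.7 kmol/h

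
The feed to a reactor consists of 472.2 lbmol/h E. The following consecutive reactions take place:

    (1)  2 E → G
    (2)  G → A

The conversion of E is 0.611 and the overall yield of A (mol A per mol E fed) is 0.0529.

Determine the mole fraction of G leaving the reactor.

Conversion of E: E consumed = 2ξ₁ = 0.611 × 472.2 → ξ₁ = 144.3 lbmol/h.
Yield of A: 1ξ₂ / 472.2 = 0.0529 → ξ₂ = 24.98 lbmol/h.
Outlet amounts (n = n₀ + Σ ν·ξ):
  E: 472.2 − 2(144.3) = 183.7
  G: 0 + 1(144.3) − 1(24.98) = 119.3
  A: 0 + 1(24.98) = 24.98
Total out = 327.9 lbmol/h; y_G = 119.3 / 327.9 = 0.3637.

0.364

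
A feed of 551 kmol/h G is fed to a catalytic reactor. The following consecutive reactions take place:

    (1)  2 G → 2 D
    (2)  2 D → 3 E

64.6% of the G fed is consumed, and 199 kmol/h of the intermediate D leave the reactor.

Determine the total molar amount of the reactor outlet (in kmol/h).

Conversion of G: G consumed = 2ξ₁ = 0.646 × 551 → ξ₁ = 178 kmol/h.
D balance: n_D = 0 + 2ξ₁ − 2ξ₂ = 199 → ξ₂ = (2·178 − 199)/2 = 78.47 kmol/h.
Outlet amounts (n = n₀ + Σ ν·ξ):
  G: 551 − 2(178) = 195.1
  D: 0 + 2(178) − 2(78.47) = 199
  E: 0 + 3(78.47) = 235.4
Total out = 195.1 + 199 + 235.4 = 629.5 kmol/h.

629 kmol/h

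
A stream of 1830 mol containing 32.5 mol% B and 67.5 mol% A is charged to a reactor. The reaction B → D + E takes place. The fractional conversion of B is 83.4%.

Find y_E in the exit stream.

B reacted = 0.834 × 594.8 = 496 mol; ν_B = −1, so ξ = 496/1 = 496 mol.
Outlet amounts (n = n₀ + ν ξ):
  B: 594.8 − 1(496) = 98.73
  D: 0 + 1(496) = 496
  E: 0 + 1(496) = 496
  A: 1235 (inert)
Total out = 2326 mol; y_E = 496 / 2326 = 0.2132.

0.213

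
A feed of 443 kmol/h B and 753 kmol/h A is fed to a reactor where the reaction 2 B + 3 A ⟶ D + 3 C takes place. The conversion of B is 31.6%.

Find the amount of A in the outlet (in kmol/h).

543 kmol/h

B reacted = 0.316 × 443 = 140 kmol/h; ν_B = −2, so ξ = 140/2 = 69.99 kmol/h.
Outlet amounts (n = n₀ + ν ξ):
  B: 443 − 2(69.99) = 303
  A: 753 − 3(69.99) = 543
  D: 0 + 1(69.99) = 69.99
  C: 0 + 3(69.99) = 210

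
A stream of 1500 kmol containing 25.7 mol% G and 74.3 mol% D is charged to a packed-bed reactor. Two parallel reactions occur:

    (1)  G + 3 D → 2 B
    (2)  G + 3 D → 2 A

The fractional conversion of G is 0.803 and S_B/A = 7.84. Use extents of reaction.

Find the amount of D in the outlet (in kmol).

Conversion of G: G consumed = 0.803 × 385.5 = 309.6 kmol = 1ξ₁ + 1ξ₂.
Selectivity: 2ξ₁ / (2ξ₂) = 7.84 → ξ₁ = 7.84 ξ₂.
Substitute: (1·7.84 + 1) ξ₂ = 309.6 → ξ₂ = 35.02 kmol, ξ₁ = 274.5 kmol.
Outlet amounts (n = n₀ + Σ ν·ξ):
  G: 385.5 − 1(274.5) − 1(35.02) = 75.94
  D: 1114 − 3(274.5) − 3(35.02) = 185.8
  B: 0 + 2(274.5) = 549.1
  A: 0 + 2(35.02) = 70.04

186 kmol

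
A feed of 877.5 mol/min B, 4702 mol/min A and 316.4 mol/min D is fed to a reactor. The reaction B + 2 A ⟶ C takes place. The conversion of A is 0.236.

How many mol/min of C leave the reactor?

A reacted = 0.236 × 4702 = 1110 mol/min; ν_A = −2, so ξ = 1110/2 = 554.8 mol/min.
Outlet amounts (n = n₀ + ν ξ):
  B: 877.5 − 1(554.8) = 322.7
  A: 4702 − 2(554.8) = 3592
  C: 0 + 1(554.8) = 554.8
  D: 316.4 (inert)

555 mol/min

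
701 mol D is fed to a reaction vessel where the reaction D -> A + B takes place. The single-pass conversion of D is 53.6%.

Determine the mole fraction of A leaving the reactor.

0.349

D reacted = 0.536 × 701 = 375.7 mol; ν_D = −1, so ξ = 375.7/1 = 375.7 mol.
Outlet amounts (n = n₀ + ν ξ):
  D: 701 − 1(375.7) = 325.3
  A: 0 + 1(375.7) = 375.7
  B: 0 + 1(375.7) = 375.7
Total out = 1077 mol; y_A = 375.7 / 1077 = 0.349.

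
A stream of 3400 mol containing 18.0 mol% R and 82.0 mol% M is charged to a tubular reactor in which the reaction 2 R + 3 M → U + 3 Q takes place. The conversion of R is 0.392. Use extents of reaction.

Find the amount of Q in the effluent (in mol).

360 mol

R reacted = 0.392 × 612 = 239.9 mol; ν_R = −2, so ξ = 239.9/2 = 120 mol.
Outlet amounts (n = n₀ + ν ξ):
  R: 612 − 2(120) = 372.1
  M: 2788 − 3(120) = 2428
  U: 0 + 1(120) = 120
  Q: 0 + 3(120) = 359.9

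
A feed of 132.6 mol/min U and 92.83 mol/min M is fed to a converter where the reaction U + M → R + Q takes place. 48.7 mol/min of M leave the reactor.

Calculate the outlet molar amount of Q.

For M: n = n₀ − 1ξ → 48.7 = 92.83 − 1ξ, giving ξ = 44.13 mol/min.
Outlet amounts (n = n₀ + ν ξ):
  U: 132.6 − 1(44.13) = 88.47
  M: 92.83 − 1(44.13) = 48.7
  R: 0 + 1(44.13) = 44.13
  Q: 0 + 1(44.13) = 44.13

44.1 mol/min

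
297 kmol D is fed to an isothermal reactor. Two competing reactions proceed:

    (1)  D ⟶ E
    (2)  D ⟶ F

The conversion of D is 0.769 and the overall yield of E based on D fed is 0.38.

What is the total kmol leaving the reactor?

297 kmol

Yield of E: 1ξ₁ / 297 = 0.38 → ξ₁ = 112.9 kmol.
Conversion of D: 1ξ₁ + 1ξ₂ = 0.769 × 297 = 228.4 → ξ₂ = 115.5 kmol.
Outlet amounts (n = n₀ + Σ ν·ξ):
  D: 297 − 1(112.9) − 1(115.5) = 68.61
  E: 0 + 1(112.9) = 112.9
  F: 0 + 1(115.5) = 115.5
Total out = 68.61 + 112.9 + 115.5 = 297 kmol.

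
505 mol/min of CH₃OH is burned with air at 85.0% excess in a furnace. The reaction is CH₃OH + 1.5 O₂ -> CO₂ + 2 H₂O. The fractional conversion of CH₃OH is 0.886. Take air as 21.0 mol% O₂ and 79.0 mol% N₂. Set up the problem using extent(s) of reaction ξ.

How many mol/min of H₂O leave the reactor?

895 mol/min

Stoichiometric O₂ = 1.5 × 505 = 757.5 mol/min; O₂ fed = 757.5 × 1.850 = 1401 mol/min.
N₂ fed = 1401 × 79/21 = 5272 mol/min.
Fuel reacted = 0.886 × 505 → ξ = 447.4 mol/min.
Outlet (n = n₀ + ν ξ):
  CH₃OH: 505 − 1(447.4) = 57.57
  O₂: 1401 − 1.5(447.4) = 730.2
  N₂: 5272 (inert)
  CO₂: 0 + 1(447.4) = 447.4
  H₂O: 0 + 2(447.4) = 894.9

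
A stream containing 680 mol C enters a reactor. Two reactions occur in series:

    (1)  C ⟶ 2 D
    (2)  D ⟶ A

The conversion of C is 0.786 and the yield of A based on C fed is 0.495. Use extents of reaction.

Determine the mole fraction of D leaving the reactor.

0.603

Conversion of C: C consumed = 1ξ₁ = 0.786 × 680 → ξ₁ = 534.5 mol.
Yield of A: 1ξ₂ / 680 = 0.495 → ξ₂ = 336.6 mol.
Outlet amounts (n = n₀ + Σ ν·ξ):
  C: 680 − 1(534.5) = 145.5
  D: 0 + 2(534.5) − 1(336.6) = 732.4
  A: 0 + 1(336.6) = 336.6
Total out = 1214 mol; y_D = 732.4 / 1214 = 0.603.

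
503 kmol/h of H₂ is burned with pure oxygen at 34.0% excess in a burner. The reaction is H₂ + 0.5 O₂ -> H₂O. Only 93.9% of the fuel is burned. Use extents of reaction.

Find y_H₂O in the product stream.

0.782

Stoichiometric O₂ = 0.5 × 503 = 251.5 kmol/h; O₂ fed = 251.5 × 1.340 = 337 kmol/h.
Fuel reacted = 0.939 × 503 → ξ = 472.3 kmol/h.
Outlet (n = n₀ + ν ξ):
  H₂: 503 − 1(472.3) = 30.68
  O₂: 337 − 0.5(472.3) = 100.9
  H₂O: 0 + 1(472.3) = 472.3
Total out = 603.9 kmol/h; y_H₂O = 472.3 / 603.9 = 0.7822.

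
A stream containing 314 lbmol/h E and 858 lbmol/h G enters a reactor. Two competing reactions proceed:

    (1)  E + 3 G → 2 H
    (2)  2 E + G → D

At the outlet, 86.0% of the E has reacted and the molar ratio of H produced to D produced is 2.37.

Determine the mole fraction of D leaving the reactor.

Conversion of E: E consumed = 0.86 × 314 = 270 lbmol/h = 1ξ₁ + 2ξ₂.
Selectivity: 2ξ₁ / (1ξ₂) = 2.37 → ξ₁ = 1.185 ξ₂.
Substitute: (1·1.185 + 2) ξ₂ = 270 → ξ₂ = 84.78 lbmol/h, ξ₁ = 100.5 lbmol/h.
Outlet amounts (n = n₀ + Σ ν·ξ):
  E: 314 − 1(100.5) − 2(84.78) = 43.96
  G: 858 − 3(100.5) − 1(84.78) = 471.8
  H: 0 + 2(100.5) = 200.9
  D: 0 + 1(84.78) = 84.78
Total out = 801.5 lbmol/h; y_D = 84.78 / 801.5 = 0.1058.

0.106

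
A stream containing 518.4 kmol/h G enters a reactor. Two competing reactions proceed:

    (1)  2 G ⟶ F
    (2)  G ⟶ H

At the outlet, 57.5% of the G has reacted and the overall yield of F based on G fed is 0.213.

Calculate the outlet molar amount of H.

77.2 kmol/h

Yield of F: 1ξ₁ / 518.4 = 0.213 → ξ₁ = 110.4 kmol/h.
Conversion of G: 2ξ₁ + 1ξ₂ = 0.575 × 518.4 = 298.1 → ξ₂ = 77.24 kmol/h.
Outlet amounts (n = n₀ + Σ ν·ξ):
  G: 518.4 − 2(110.4) − 1(77.24) = 220.3
  F: 0 + 1(110.4) = 110.4
  H: 0 + 1(77.24) = 77.24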